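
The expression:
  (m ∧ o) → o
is always true.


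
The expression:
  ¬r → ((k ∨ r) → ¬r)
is always true.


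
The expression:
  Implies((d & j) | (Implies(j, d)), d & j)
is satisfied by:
  {j: True}


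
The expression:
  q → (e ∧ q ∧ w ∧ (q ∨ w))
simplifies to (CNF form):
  (e ∨ ¬q) ∧ (w ∨ ¬q)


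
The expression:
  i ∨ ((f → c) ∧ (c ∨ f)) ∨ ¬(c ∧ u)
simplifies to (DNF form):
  True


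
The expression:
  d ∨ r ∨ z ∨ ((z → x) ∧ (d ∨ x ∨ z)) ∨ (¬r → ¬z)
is always true.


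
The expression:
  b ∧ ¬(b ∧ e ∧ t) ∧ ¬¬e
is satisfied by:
  {e: True, b: True, t: False}


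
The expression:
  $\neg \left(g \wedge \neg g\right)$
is always true.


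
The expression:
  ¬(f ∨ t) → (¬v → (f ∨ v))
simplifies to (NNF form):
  f ∨ t ∨ v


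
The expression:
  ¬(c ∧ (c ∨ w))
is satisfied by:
  {c: False}


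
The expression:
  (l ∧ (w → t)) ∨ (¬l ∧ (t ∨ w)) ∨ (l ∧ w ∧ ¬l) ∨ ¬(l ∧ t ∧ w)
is always true.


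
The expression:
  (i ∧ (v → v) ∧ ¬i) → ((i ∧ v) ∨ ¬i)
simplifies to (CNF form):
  True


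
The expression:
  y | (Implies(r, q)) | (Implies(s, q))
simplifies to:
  q | y | ~r | ~s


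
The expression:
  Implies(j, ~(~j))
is always true.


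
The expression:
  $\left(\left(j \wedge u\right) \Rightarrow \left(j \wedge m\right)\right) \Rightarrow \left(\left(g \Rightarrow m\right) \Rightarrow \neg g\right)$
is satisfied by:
  {g: False, m: False}
  {m: True, g: False}
  {g: True, m: False}


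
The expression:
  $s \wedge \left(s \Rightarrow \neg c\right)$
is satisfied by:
  {s: True, c: False}


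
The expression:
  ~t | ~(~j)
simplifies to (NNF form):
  j | ~t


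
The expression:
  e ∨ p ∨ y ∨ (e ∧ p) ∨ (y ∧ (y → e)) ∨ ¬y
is always true.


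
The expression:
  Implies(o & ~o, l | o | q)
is always true.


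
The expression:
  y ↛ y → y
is always true.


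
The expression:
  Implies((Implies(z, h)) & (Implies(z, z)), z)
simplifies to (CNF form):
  z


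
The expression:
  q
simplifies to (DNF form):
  q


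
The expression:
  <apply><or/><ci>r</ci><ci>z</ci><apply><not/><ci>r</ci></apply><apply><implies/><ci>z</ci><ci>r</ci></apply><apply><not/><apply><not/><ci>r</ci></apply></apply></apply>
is always true.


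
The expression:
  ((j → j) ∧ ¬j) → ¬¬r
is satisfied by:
  {r: True, j: True}
  {r: True, j: False}
  {j: True, r: False}


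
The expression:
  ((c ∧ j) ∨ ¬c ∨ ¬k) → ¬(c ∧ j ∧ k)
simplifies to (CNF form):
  ¬c ∨ ¬j ∨ ¬k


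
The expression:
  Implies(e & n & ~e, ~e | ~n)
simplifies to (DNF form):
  True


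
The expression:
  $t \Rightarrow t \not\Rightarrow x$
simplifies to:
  $\neg t \vee \neg x$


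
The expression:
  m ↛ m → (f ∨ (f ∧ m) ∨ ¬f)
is always true.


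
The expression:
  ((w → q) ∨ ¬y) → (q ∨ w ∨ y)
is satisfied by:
  {y: True, q: True, w: True}
  {y: True, q: True, w: False}
  {y: True, w: True, q: False}
  {y: True, w: False, q: False}
  {q: True, w: True, y: False}
  {q: True, w: False, y: False}
  {w: True, q: False, y: False}


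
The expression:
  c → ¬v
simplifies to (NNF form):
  ¬c ∨ ¬v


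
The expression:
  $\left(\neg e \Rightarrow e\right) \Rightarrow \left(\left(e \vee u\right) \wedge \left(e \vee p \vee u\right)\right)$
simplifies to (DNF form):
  $\text{True}$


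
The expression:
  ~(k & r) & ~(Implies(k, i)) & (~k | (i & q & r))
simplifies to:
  False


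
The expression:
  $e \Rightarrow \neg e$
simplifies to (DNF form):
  $\neg e$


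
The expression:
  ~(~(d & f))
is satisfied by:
  {d: True, f: True}


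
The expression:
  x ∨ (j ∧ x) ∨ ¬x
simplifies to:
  True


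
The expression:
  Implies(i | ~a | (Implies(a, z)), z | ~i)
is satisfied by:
  {z: True, i: False}
  {i: False, z: False}
  {i: True, z: True}


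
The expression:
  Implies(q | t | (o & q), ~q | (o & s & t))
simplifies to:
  ~q | (o & s & t)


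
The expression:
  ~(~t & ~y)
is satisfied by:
  {y: True, t: True}
  {y: True, t: False}
  {t: True, y: False}


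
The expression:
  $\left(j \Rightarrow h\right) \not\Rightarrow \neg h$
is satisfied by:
  {h: True}


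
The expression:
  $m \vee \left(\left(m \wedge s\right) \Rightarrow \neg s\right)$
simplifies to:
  $\text{True}$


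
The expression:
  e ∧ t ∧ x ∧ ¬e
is never true.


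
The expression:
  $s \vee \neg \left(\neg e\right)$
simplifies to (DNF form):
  $e \vee s$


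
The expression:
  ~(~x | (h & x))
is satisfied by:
  {x: True, h: False}


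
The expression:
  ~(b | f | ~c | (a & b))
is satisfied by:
  {c: True, f: False, b: False}


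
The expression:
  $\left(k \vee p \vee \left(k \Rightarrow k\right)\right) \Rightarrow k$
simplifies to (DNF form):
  $k$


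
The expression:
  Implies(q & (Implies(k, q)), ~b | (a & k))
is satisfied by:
  {a: True, k: True, q: False, b: False}
  {a: True, k: False, q: False, b: False}
  {k: True, a: False, q: False, b: False}
  {a: False, k: False, q: False, b: False}
  {a: True, b: True, k: True, q: False}
  {a: True, b: True, k: False, q: False}
  {b: True, k: True, a: False, q: False}
  {b: True, a: False, k: False, q: False}
  {a: True, q: True, k: True, b: False}
  {a: True, q: True, k: False, b: False}
  {q: True, k: True, a: False, b: False}
  {q: True, a: False, k: False, b: False}
  {a: True, b: True, q: True, k: True}


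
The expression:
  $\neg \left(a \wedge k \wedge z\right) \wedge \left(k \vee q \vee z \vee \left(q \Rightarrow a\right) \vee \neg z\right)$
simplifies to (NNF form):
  $\neg a \vee \neg k \vee \neg z$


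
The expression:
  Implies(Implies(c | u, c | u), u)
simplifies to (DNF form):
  u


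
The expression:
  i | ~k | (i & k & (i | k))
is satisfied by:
  {i: True, k: False}
  {k: False, i: False}
  {k: True, i: True}


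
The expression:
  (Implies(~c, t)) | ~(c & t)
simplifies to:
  True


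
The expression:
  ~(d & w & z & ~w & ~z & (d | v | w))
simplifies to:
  True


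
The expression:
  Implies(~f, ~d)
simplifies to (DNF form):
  f | ~d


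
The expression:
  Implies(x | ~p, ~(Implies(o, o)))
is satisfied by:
  {p: True, x: False}


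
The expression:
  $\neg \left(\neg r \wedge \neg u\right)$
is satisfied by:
  {r: True, u: True}
  {r: True, u: False}
  {u: True, r: False}


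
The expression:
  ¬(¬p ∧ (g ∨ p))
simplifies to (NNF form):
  p ∨ ¬g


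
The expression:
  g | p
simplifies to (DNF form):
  g | p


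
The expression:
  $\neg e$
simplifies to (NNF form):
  $\neg e$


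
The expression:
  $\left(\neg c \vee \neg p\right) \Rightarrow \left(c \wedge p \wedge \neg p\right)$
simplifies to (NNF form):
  $c \wedge p$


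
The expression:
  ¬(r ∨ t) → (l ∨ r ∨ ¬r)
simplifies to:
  True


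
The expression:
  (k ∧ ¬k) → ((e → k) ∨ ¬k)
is always true.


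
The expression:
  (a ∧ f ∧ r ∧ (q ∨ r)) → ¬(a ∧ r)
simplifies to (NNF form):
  ¬a ∨ ¬f ∨ ¬r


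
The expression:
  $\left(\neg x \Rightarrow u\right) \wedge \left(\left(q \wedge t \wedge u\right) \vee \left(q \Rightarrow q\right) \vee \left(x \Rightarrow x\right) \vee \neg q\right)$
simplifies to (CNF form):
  $u \vee x$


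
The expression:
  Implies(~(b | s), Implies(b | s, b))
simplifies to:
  True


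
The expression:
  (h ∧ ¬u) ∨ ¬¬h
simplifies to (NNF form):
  h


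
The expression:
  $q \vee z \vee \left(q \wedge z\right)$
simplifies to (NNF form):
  $q \vee z$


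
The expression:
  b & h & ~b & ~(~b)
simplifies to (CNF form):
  False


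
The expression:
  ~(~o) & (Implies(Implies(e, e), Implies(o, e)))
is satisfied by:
  {e: True, o: True}


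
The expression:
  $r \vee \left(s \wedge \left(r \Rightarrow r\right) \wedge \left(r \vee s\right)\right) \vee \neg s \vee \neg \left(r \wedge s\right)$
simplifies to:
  $\text{True}$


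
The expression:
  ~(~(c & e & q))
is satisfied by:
  {c: True, e: True, q: True}


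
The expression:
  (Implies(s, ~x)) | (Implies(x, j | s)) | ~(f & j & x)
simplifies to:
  True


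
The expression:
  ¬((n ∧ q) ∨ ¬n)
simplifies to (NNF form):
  n ∧ ¬q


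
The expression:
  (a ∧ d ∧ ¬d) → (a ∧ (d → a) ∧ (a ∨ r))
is always true.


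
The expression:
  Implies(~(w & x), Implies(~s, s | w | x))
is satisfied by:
  {s: True, x: True, w: True}
  {s: True, x: True, w: False}
  {s: True, w: True, x: False}
  {s: True, w: False, x: False}
  {x: True, w: True, s: False}
  {x: True, w: False, s: False}
  {w: True, x: False, s: False}


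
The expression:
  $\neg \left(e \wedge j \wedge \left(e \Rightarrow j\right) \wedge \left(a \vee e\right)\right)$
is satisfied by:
  {e: False, j: False}
  {j: True, e: False}
  {e: True, j: False}


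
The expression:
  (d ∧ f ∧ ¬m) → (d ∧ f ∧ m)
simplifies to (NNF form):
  m ∨ ¬d ∨ ¬f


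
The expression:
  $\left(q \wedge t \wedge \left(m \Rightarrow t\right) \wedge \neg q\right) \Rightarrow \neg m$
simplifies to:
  $\text{True}$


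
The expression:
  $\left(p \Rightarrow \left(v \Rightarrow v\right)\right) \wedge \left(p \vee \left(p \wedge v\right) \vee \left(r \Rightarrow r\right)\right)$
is always true.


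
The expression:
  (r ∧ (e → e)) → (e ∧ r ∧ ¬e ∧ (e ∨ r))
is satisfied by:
  {r: False}


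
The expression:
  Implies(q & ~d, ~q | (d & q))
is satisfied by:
  {d: True, q: False}
  {q: False, d: False}
  {q: True, d: True}


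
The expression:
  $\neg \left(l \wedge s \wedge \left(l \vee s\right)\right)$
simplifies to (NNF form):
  $\neg l \vee \neg s$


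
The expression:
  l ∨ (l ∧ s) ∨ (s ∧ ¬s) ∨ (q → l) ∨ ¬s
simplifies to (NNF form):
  l ∨ ¬q ∨ ¬s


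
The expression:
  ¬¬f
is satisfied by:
  {f: True}


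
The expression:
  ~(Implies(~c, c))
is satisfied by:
  {c: False}


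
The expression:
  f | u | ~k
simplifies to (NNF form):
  f | u | ~k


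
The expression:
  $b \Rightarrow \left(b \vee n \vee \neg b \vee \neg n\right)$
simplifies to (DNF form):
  $\text{True}$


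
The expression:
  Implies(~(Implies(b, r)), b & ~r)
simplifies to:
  True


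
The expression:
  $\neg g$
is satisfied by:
  {g: False}


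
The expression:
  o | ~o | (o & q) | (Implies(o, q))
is always true.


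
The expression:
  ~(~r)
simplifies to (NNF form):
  r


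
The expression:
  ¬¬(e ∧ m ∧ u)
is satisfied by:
  {m: True, e: True, u: True}


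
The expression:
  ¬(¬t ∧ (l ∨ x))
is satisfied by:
  {t: True, x: False, l: False}
  {t: True, l: True, x: False}
  {t: True, x: True, l: False}
  {t: True, l: True, x: True}
  {l: False, x: False, t: False}


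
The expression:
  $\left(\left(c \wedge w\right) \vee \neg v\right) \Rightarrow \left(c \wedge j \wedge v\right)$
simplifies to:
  $v \wedge \left(j \vee \neg c \vee \neg w\right)$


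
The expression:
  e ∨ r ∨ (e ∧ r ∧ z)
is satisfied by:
  {r: True, e: True}
  {r: True, e: False}
  {e: True, r: False}


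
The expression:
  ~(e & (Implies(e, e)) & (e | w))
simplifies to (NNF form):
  ~e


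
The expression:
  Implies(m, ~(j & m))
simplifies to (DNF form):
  ~j | ~m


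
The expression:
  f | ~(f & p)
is always true.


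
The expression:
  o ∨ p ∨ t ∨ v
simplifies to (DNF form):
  o ∨ p ∨ t ∨ v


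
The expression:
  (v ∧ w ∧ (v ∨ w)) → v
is always true.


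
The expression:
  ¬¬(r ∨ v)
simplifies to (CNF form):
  r ∨ v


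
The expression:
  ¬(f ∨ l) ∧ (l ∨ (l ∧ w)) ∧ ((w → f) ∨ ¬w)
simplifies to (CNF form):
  False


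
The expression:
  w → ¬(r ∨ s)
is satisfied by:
  {r: False, w: False, s: False}
  {s: True, r: False, w: False}
  {r: True, s: False, w: False}
  {s: True, r: True, w: False}
  {w: True, s: False, r: False}


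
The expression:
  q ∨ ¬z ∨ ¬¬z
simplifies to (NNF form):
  True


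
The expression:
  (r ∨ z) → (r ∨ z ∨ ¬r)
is always true.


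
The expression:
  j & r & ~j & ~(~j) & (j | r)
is never true.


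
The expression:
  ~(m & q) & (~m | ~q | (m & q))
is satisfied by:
  {m: False, q: False}
  {q: True, m: False}
  {m: True, q: False}


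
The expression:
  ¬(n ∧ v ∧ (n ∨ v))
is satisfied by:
  {v: False, n: False}
  {n: True, v: False}
  {v: True, n: False}


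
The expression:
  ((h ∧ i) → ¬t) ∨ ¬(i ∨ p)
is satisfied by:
  {h: False, t: False, i: False}
  {i: True, h: False, t: False}
  {t: True, h: False, i: False}
  {i: True, t: True, h: False}
  {h: True, i: False, t: False}
  {i: True, h: True, t: False}
  {t: True, h: True, i: False}


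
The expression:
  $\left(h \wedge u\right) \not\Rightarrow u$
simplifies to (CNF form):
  $\text{False}$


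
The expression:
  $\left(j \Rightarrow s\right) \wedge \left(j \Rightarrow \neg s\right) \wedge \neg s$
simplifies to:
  $\neg j \wedge \neg s$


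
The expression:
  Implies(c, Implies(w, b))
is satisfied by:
  {b: True, w: False, c: False}
  {w: False, c: False, b: False}
  {b: True, c: True, w: False}
  {c: True, w: False, b: False}
  {b: True, w: True, c: False}
  {w: True, b: False, c: False}
  {b: True, c: True, w: True}


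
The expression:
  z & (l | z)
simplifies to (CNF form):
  z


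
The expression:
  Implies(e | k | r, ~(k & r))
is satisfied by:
  {k: False, r: False}
  {r: True, k: False}
  {k: True, r: False}


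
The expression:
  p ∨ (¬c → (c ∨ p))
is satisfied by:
  {c: True, p: True}
  {c: True, p: False}
  {p: True, c: False}


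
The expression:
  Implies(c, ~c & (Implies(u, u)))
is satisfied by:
  {c: False}


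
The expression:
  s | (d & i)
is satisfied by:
  {i: True, s: True, d: True}
  {i: True, s: True, d: False}
  {s: True, d: True, i: False}
  {s: True, d: False, i: False}
  {i: True, d: True, s: False}


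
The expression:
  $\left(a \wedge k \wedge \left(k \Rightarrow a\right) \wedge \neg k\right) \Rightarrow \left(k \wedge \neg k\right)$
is always true.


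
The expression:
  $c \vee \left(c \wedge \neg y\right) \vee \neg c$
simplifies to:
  $\text{True}$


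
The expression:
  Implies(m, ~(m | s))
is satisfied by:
  {m: False}


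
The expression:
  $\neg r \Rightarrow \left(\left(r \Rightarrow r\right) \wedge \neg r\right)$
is always true.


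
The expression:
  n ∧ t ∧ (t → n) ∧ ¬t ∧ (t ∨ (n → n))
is never true.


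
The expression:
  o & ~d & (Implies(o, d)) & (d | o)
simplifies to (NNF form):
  False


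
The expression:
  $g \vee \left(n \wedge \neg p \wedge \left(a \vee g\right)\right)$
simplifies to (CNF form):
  $\left(a \vee g\right) \wedge \left(g \vee n\right) \wedge \left(g \vee \neg p\right)$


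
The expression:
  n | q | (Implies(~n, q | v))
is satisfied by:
  {n: True, q: True, v: True}
  {n: True, q: True, v: False}
  {n: True, v: True, q: False}
  {n: True, v: False, q: False}
  {q: True, v: True, n: False}
  {q: True, v: False, n: False}
  {v: True, q: False, n: False}


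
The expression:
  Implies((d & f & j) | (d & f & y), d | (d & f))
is always true.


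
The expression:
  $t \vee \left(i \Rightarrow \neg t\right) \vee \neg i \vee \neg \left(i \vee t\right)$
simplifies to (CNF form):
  $\text{True}$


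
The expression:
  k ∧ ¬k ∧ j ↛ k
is never true.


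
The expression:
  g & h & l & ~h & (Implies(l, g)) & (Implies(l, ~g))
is never true.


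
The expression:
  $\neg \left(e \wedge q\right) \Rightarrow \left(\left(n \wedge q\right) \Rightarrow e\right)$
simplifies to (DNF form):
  $e \vee \neg n \vee \neg q$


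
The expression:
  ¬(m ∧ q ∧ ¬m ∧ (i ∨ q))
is always true.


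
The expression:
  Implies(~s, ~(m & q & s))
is always true.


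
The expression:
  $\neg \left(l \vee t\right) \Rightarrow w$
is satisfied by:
  {t: True, l: True, w: True}
  {t: True, l: True, w: False}
  {t: True, w: True, l: False}
  {t: True, w: False, l: False}
  {l: True, w: True, t: False}
  {l: True, w: False, t: False}
  {w: True, l: False, t: False}


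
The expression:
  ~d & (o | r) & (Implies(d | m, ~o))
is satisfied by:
  {r: True, d: False, m: False, o: False}
  {o: True, r: True, d: False, m: False}
  {o: True, r: False, d: False, m: False}
  {m: True, r: True, d: False, o: False}


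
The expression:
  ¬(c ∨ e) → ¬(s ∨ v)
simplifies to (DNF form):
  c ∨ e ∨ (¬s ∧ ¬v)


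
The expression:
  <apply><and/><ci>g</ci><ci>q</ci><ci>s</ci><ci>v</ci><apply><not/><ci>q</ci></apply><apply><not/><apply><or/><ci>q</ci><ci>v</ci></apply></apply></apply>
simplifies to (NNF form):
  <false/>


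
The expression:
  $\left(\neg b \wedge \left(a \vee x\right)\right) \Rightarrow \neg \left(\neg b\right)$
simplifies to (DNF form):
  $b \vee \left(\neg a \wedge \neg x\right)$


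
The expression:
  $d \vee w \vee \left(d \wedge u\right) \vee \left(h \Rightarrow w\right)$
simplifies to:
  $d \vee w \vee \neg h$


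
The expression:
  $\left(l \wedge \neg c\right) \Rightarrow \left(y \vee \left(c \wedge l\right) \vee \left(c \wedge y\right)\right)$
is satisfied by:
  {y: True, c: True, l: False}
  {y: True, l: False, c: False}
  {c: True, l: False, y: False}
  {c: False, l: False, y: False}
  {y: True, c: True, l: True}
  {y: True, l: True, c: False}
  {c: True, l: True, y: False}


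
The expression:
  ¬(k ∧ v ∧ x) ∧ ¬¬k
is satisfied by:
  {k: True, v: False, x: False}
  {k: True, x: True, v: False}
  {k: True, v: True, x: False}


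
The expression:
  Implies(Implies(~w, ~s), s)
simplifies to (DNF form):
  s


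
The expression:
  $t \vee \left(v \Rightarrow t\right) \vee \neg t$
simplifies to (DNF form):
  $\text{True}$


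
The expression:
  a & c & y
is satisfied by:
  {a: True, c: True, y: True}


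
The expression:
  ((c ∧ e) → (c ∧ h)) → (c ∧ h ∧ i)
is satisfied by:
  {c: True, e: True, i: True, h: False}
  {c: True, e: True, i: False, h: False}
  {c: True, e: True, h: True, i: True}
  {c: True, h: True, i: True, e: False}


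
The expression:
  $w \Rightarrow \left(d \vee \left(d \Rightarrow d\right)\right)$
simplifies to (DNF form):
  $\text{True}$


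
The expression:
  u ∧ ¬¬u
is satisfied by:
  {u: True}


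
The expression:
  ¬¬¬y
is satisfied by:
  {y: False}


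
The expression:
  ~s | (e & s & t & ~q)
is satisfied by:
  {e: True, t: True, q: False, s: False}
  {e: True, q: False, t: False, s: False}
  {t: True, e: False, q: False, s: False}
  {e: False, q: False, t: False, s: False}
  {e: True, t: True, q: True, s: False}
  {e: True, q: True, t: False, s: False}
  {t: True, q: True, e: False, s: False}
  {q: True, e: False, t: False, s: False}
  {s: True, e: True, t: True, q: False}


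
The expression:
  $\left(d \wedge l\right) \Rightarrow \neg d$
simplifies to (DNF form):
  $\neg d \vee \neg l$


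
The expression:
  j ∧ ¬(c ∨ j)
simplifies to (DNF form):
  False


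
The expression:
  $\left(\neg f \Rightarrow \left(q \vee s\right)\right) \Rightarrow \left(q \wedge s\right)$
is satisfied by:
  {q: True, s: True, f: False}
  {q: True, s: True, f: True}
  {f: False, q: False, s: False}


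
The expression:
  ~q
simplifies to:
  ~q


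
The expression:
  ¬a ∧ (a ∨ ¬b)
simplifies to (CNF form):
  ¬a ∧ ¬b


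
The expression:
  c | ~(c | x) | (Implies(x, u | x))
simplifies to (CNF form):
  True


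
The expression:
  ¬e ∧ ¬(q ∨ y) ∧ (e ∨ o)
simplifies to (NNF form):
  o ∧ ¬e ∧ ¬q ∧ ¬y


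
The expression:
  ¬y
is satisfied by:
  {y: False}


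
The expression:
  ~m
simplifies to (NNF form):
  ~m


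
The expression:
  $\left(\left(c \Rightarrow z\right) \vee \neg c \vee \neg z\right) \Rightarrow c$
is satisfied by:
  {c: True}


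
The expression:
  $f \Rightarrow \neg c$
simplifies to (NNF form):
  $\neg c \vee \neg f$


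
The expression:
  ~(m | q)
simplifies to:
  ~m & ~q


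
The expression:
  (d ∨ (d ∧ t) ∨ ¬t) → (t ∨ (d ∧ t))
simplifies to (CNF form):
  t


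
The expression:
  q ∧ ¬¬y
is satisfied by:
  {y: True, q: True}


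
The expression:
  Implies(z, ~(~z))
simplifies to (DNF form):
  True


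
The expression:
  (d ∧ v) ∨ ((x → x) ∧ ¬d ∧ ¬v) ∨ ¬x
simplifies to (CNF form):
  (d ∨ ¬d ∨ ¬x) ∧ (d ∨ ¬v ∨ ¬x) ∧ (v ∨ ¬d ∨ ¬x) ∧ (v ∨ ¬v ∨ ¬x)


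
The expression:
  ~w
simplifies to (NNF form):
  ~w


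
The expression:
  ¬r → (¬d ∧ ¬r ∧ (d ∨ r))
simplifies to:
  r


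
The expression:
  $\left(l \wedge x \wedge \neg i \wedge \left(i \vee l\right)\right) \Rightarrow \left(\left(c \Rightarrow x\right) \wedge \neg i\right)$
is always true.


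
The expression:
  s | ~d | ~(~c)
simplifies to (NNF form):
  c | s | ~d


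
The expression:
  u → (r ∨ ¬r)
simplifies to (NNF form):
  True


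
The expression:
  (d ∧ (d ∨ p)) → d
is always true.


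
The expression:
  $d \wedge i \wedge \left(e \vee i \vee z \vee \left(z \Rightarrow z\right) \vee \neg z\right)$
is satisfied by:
  {i: True, d: True}


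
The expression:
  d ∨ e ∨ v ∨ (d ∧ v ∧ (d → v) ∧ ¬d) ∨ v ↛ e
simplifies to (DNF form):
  d ∨ e ∨ v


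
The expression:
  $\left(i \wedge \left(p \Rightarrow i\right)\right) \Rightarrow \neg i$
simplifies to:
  $\neg i$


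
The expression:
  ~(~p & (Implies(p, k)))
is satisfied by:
  {p: True}


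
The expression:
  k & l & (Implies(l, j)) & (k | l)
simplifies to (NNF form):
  j & k & l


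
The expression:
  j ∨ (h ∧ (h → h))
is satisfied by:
  {h: True, j: True}
  {h: True, j: False}
  {j: True, h: False}


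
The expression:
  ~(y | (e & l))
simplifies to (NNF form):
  ~y & (~e | ~l)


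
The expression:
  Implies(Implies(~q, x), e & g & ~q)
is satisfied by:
  {g: True, e: True, q: False, x: False}
  {g: True, q: False, e: False, x: False}
  {e: True, g: False, q: False, x: False}
  {g: False, q: False, e: False, x: False}
  {x: True, g: True, e: True, q: False}


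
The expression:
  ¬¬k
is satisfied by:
  {k: True}


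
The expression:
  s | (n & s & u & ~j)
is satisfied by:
  {s: True}


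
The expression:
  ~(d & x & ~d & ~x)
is always true.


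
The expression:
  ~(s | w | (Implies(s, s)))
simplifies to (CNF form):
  False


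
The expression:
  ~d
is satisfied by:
  {d: False}


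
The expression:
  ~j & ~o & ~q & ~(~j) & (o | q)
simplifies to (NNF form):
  False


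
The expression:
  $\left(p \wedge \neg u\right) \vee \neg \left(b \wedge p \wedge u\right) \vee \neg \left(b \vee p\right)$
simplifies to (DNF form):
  $\neg b \vee \neg p \vee \neg u$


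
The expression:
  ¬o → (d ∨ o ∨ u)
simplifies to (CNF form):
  d ∨ o ∨ u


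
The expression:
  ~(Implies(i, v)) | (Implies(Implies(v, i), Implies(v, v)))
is always true.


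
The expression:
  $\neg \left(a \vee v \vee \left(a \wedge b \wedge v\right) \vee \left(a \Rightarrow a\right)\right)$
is never true.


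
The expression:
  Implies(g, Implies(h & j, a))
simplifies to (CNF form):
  a | ~g | ~h | ~j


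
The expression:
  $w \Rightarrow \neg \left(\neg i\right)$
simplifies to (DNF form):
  $i \vee \neg w$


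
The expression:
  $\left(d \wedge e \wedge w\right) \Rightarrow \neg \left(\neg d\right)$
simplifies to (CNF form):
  $\text{True}$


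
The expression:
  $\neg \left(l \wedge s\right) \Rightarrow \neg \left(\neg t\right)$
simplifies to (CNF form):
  $\left(l \vee t\right) \wedge \left(s \vee t\right)$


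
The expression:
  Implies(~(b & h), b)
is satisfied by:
  {b: True}


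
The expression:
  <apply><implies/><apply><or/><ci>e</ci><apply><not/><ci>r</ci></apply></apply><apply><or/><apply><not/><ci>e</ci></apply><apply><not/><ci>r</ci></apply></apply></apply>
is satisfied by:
  {e: False, r: False}
  {r: True, e: False}
  {e: True, r: False}


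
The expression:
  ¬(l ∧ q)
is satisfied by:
  {l: False, q: False}
  {q: True, l: False}
  {l: True, q: False}


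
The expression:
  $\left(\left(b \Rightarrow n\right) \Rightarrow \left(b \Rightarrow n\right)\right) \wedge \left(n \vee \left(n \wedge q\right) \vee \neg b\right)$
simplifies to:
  $n \vee \neg b$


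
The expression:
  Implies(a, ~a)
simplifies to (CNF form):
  ~a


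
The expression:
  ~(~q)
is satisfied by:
  {q: True}


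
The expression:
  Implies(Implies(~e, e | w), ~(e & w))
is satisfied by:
  {w: False, e: False}
  {e: True, w: False}
  {w: True, e: False}


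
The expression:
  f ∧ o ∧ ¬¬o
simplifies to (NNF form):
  f ∧ o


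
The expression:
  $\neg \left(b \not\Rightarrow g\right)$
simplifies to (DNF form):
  $g \vee \neg b$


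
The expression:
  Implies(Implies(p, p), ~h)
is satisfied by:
  {h: False}


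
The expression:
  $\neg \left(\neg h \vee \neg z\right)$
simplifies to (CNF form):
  $h \wedge z$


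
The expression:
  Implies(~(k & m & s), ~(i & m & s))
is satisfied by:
  {k: True, s: False, m: False, i: False}
  {k: False, s: False, m: False, i: False}
  {i: True, k: True, s: False, m: False}
  {i: True, k: False, s: False, m: False}
  {k: True, m: True, i: False, s: False}
  {m: True, i: False, s: False, k: False}
  {i: True, m: True, k: True, s: False}
  {i: True, m: True, k: False, s: False}
  {k: True, s: True, i: False, m: False}
  {s: True, i: False, m: False, k: False}
  {k: True, i: True, s: True, m: False}
  {i: True, s: True, k: False, m: False}
  {k: True, m: True, s: True, i: False}
  {m: True, s: True, i: False, k: False}
  {i: True, m: True, s: True, k: True}


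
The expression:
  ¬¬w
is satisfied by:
  {w: True}


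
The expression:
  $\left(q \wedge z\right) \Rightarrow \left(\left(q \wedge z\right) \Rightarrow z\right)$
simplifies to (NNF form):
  $\text{True}$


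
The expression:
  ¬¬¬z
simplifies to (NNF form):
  ¬z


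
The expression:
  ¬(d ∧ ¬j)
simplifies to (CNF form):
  j ∨ ¬d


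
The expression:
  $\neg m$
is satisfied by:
  {m: False}


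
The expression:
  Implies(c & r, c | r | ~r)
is always true.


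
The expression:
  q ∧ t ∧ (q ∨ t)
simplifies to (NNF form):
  q ∧ t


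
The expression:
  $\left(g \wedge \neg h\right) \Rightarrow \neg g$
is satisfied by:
  {h: True, g: False}
  {g: False, h: False}
  {g: True, h: True}


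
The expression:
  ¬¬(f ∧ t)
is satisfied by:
  {t: True, f: True}


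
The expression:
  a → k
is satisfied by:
  {k: True, a: False}
  {a: False, k: False}
  {a: True, k: True}


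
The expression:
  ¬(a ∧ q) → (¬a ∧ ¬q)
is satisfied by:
  {a: False, q: False}
  {q: True, a: True}


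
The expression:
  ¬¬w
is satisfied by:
  {w: True}


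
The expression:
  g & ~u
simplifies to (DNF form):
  g & ~u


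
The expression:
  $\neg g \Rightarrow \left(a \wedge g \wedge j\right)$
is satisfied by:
  {g: True}


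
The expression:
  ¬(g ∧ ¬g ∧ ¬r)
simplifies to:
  True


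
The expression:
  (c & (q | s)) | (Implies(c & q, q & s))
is always true.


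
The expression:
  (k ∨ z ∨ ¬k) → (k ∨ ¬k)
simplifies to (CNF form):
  True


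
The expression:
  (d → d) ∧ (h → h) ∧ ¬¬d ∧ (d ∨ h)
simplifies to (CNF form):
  d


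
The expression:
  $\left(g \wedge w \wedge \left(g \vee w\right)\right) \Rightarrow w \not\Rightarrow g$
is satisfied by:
  {w: False, g: False}
  {g: True, w: False}
  {w: True, g: False}


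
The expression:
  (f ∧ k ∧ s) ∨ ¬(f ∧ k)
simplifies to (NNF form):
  s ∨ ¬f ∨ ¬k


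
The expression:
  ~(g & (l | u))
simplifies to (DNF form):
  ~g | (~l & ~u)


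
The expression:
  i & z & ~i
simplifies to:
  False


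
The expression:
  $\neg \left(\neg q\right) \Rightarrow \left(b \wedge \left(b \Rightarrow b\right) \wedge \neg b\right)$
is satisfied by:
  {q: False}


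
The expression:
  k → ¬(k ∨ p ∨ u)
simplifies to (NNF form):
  ¬k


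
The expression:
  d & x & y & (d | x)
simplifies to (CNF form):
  d & x & y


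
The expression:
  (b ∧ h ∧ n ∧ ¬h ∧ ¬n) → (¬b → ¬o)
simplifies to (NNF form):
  True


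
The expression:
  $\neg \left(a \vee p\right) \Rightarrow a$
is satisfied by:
  {a: True, p: True}
  {a: True, p: False}
  {p: True, a: False}


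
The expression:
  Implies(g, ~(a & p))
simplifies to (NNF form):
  ~a | ~g | ~p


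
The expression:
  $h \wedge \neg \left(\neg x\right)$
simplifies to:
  $h \wedge x$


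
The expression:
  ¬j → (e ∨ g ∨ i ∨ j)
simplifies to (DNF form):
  e ∨ g ∨ i ∨ j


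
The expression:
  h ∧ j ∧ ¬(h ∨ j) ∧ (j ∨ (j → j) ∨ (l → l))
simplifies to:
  False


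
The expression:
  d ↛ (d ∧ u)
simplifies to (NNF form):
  d ∧ ¬u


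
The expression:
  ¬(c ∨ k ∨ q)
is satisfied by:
  {q: False, k: False, c: False}


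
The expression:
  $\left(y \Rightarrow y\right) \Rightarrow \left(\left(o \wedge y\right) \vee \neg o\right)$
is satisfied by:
  {y: True, o: False}
  {o: False, y: False}
  {o: True, y: True}


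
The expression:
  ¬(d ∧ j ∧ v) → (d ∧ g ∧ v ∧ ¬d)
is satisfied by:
  {j: True, d: True, v: True}


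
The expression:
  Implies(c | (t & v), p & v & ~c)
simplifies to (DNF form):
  (p & ~c) | (~c & ~t) | (~c & ~v)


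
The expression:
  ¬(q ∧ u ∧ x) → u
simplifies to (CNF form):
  u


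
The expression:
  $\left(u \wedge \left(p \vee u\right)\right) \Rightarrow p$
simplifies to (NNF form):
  $p \vee \neg u$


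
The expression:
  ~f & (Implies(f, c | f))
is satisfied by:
  {f: False}


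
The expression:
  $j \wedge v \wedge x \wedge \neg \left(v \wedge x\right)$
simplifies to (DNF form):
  $\text{False}$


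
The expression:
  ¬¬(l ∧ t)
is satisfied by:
  {t: True, l: True}


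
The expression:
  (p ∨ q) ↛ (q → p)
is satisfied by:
  {q: True, p: False}


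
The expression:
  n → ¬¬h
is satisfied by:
  {h: True, n: False}
  {n: False, h: False}
  {n: True, h: True}


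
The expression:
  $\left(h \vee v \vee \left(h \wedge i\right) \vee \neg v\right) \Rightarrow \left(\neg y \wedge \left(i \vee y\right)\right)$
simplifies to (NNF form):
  $i \wedge \neg y$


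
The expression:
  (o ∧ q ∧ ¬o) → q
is always true.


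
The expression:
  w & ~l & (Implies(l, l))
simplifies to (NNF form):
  w & ~l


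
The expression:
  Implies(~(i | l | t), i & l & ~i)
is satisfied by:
  {i: True, t: True, l: True}
  {i: True, t: True, l: False}
  {i: True, l: True, t: False}
  {i: True, l: False, t: False}
  {t: True, l: True, i: False}
  {t: True, l: False, i: False}
  {l: True, t: False, i: False}


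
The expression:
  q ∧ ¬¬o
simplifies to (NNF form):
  o ∧ q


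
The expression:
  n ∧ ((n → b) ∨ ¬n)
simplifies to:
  b ∧ n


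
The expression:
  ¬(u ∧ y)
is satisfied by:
  {u: False, y: False}
  {y: True, u: False}
  {u: True, y: False}


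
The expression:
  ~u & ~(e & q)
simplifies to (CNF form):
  ~u & (~e | ~q)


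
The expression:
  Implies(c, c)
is always true.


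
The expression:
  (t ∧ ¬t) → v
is always true.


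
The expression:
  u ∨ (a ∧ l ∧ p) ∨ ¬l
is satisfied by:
  {u: True, p: True, a: True, l: False}
  {u: True, p: True, a: False, l: False}
  {u: True, a: True, l: False, p: False}
  {u: True, a: False, l: False, p: False}
  {p: True, a: True, l: False, u: False}
  {p: True, a: False, l: False, u: False}
  {a: True, p: False, l: False, u: False}
  {a: False, p: False, l: False, u: False}
  {u: True, p: True, l: True, a: True}
  {u: True, p: True, l: True, a: False}
  {u: True, l: True, a: True, p: False}
  {u: True, l: True, a: False, p: False}
  {p: True, l: True, a: True, u: False}


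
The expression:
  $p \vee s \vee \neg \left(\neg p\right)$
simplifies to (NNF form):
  $p \vee s$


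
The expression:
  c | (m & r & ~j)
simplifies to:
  c | (m & r & ~j)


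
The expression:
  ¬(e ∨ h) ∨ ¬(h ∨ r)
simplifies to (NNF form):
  ¬h ∧ (¬e ∨ ¬r)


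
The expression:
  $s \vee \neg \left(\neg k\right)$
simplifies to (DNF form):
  $k \vee s$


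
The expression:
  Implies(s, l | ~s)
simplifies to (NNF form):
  l | ~s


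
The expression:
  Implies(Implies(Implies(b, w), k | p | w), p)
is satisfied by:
  {p: True, w: False, k: False, b: False}
  {b: True, p: True, w: False, k: False}
  {p: True, k: True, w: False, b: False}
  {b: True, p: True, k: True, w: False}
  {p: True, w: True, k: False, b: False}
  {p: True, b: True, w: True, k: False}
  {p: True, k: True, w: True, b: False}
  {b: True, p: True, k: True, w: True}
  {b: False, w: False, k: False, p: False}


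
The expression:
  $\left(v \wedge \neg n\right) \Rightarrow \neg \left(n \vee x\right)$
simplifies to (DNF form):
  $n \vee \neg v \vee \neg x$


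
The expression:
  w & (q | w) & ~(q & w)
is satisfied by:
  {w: True, q: False}


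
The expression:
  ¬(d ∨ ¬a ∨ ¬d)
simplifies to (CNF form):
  False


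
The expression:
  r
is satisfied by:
  {r: True}


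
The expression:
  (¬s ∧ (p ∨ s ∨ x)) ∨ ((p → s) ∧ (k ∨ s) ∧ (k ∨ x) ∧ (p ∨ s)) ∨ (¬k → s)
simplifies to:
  k ∨ p ∨ s ∨ x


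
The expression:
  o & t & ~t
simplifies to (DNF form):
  False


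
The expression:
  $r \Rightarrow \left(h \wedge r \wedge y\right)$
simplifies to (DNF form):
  $\left(h \wedge y\right) \vee \neg r$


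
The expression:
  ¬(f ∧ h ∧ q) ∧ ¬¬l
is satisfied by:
  {l: True, h: False, q: False, f: False}
  {f: True, l: True, h: False, q: False}
  {q: True, l: True, h: False, f: False}
  {f: True, q: True, l: True, h: False}
  {h: True, l: True, f: False, q: False}
  {f: True, h: True, l: True, q: False}
  {q: True, h: True, l: True, f: False}


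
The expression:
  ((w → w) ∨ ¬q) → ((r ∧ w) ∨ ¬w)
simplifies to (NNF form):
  r ∨ ¬w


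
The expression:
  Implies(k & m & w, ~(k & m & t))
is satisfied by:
  {w: False, k: False, t: False, m: False}
  {m: True, w: False, k: False, t: False}
  {t: True, w: False, k: False, m: False}
  {m: True, t: True, w: False, k: False}
  {k: True, m: False, w: False, t: False}
  {m: True, k: True, w: False, t: False}
  {t: True, k: True, m: False, w: False}
  {m: True, t: True, k: True, w: False}
  {w: True, t: False, k: False, m: False}
  {m: True, w: True, t: False, k: False}
  {t: True, w: True, m: False, k: False}
  {m: True, t: True, w: True, k: False}
  {k: True, w: True, t: False, m: False}
  {m: True, k: True, w: True, t: False}
  {t: True, k: True, w: True, m: False}


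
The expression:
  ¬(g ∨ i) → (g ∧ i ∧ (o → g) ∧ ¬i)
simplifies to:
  g ∨ i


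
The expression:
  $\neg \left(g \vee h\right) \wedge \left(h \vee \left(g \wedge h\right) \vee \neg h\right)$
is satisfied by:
  {g: False, h: False}


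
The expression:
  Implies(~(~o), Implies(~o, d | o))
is always true.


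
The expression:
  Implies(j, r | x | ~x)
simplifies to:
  True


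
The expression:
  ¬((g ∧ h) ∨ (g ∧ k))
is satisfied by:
  {k: False, g: False, h: False}
  {h: True, k: False, g: False}
  {k: True, h: False, g: False}
  {h: True, k: True, g: False}
  {g: True, h: False, k: False}


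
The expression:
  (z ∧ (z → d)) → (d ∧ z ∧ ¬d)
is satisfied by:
  {z: False, d: False}
  {d: True, z: False}
  {z: True, d: False}


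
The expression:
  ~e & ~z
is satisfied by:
  {e: False, z: False}


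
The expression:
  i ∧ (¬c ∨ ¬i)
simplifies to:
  i ∧ ¬c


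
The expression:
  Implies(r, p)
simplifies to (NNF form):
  p | ~r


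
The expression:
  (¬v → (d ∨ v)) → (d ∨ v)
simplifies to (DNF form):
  True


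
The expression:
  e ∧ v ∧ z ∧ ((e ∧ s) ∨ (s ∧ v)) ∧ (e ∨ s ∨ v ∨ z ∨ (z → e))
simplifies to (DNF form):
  e ∧ s ∧ v ∧ z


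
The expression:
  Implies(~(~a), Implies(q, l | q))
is always true.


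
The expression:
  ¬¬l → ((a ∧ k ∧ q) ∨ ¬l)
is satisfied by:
  {k: True, a: True, q: True, l: False}
  {k: True, a: True, q: False, l: False}
  {k: True, q: True, a: False, l: False}
  {k: True, q: False, a: False, l: False}
  {a: True, q: True, k: False, l: False}
  {a: True, k: False, q: False, l: False}
  {a: False, q: True, k: False, l: False}
  {a: False, k: False, q: False, l: False}
  {k: True, l: True, a: True, q: True}


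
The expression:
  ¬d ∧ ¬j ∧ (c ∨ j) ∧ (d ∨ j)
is never true.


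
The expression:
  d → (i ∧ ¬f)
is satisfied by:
  {i: True, f: False, d: False}
  {f: False, d: False, i: False}
  {i: True, f: True, d: False}
  {f: True, i: False, d: False}
  {d: True, i: True, f: False}


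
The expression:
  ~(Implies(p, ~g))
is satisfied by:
  {p: True, g: True}


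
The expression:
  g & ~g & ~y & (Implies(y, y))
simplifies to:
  False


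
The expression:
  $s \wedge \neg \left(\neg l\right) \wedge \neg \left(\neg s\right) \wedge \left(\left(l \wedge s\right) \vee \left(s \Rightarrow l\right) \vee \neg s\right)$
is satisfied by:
  {s: True, l: True}


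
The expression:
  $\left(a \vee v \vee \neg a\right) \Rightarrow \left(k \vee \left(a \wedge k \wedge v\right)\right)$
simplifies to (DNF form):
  $k$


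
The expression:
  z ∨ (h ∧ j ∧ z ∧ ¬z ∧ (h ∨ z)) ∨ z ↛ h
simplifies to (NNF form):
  z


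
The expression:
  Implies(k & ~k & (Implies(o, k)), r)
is always true.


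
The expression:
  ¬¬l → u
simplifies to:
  u ∨ ¬l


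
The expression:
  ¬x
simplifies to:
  ¬x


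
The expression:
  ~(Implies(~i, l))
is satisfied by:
  {i: False, l: False}


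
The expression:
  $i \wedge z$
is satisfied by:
  {z: True, i: True}


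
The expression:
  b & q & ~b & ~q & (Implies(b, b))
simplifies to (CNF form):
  False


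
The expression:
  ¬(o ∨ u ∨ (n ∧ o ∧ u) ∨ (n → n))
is never true.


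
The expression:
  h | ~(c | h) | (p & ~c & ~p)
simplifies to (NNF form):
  h | ~c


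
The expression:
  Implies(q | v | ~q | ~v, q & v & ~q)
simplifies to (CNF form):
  False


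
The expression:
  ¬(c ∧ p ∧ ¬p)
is always true.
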